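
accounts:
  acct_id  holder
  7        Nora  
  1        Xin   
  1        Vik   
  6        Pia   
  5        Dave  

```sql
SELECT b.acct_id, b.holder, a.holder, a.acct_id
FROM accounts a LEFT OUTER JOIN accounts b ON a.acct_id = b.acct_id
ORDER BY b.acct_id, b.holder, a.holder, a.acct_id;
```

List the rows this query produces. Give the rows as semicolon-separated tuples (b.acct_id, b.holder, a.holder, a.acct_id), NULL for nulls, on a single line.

(1, Vik, Vik, 1); (1, Vik, Xin, 1); (1, Xin, Vik, 1); (1, Xin, Xin, 1); (5, Dave, Dave, 5); (6, Pia, Pia, 6); (7, Nora, Nora, 7)

LEFT JOIN keeps every row from `accounts a`; unmatched rows get NULL for `accounts b`'s columns.
Matching on a.acct_id = b.acct_id.
- a row (acct_id=7): matches 1 b row(s) → 1 output row(s).
- a row (acct_id=1): matches 2 b row(s) → 2 output row(s).
- a row (acct_id=1): matches 2 b row(s) → 2 output row(s).
- a row (acct_id=6): matches 1 b row(s) → 1 output row(s).
- a row (acct_id=5): matches 1 b row(s) → 1 output row(s).
After projecting and ordering:
b.acct_id | b.holder | a.holder | a.acct_id
1 | Vik | Vik | 1
1 | Vik | Xin | 1
1 | Xin | Vik | 1
1 | Xin | Xin | 1
5 | Dave | Dave | 5
6 | Pia | Pia | 6
7 | Nora | Nora | 7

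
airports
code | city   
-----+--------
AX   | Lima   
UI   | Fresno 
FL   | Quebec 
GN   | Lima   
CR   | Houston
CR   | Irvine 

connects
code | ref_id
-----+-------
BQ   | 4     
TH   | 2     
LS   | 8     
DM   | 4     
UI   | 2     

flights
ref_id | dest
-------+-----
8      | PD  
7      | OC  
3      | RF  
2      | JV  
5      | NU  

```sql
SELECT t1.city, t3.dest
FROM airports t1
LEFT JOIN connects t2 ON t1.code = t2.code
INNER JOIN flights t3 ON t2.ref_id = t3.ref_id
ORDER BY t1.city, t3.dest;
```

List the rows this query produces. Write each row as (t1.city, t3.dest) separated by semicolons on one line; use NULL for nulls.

(Fresno, JV)

Evaluate left to right. First `airports t1 LEFT JOIN connects t2` on code: 6 row(s).
Then INNER JOIN `flights t3` on ref_id: keep only rows whose t2.ref_id appears in t3.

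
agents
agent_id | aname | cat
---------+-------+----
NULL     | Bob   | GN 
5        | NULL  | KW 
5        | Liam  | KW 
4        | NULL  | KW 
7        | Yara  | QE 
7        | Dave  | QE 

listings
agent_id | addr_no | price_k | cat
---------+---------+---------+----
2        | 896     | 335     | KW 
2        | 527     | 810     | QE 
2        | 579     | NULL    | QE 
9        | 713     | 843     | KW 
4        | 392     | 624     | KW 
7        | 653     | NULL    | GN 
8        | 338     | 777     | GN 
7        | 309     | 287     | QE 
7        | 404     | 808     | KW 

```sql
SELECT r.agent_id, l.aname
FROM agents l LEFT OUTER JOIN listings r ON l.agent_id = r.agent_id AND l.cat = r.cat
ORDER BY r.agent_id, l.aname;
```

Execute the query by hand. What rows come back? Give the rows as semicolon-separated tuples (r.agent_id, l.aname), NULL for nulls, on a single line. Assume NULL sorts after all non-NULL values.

LEFT JOIN keeps every row from `agents`; unmatched rows get NULL for `listings`'s columns.
Matching on l.agent_id = r.agent_id AND l.cat = r.cat. A NULL in a compared column never satisfies the condition.
- agent_id=NULL, cat=GN: no r row matches, row kept with r columns NULL.
- agent_id=5, cat=KW: no r row matches, row kept with r columns NULL.
- agent_id=5, cat=KW: no r row matches, row kept with r columns NULL.
- agent_id=4, cat=KW: 1 matching r row(s), so 1 row(s) emitted.
- agent_id=7, cat=QE: 1 matching r row(s), so 1 row(s) emitted.
- agent_id=7, cat=QE: 1 matching r row(s), so 1 row(s) emitted.
After projecting and ordering:
r.agent_id | l.aname
4 | NULL
7 | Dave
7 | Yara
NULL | Bob
NULL | Liam
NULL | NULL

(4, NULL); (7, Dave); (7, Yara); (NULL, Bob); (NULL, Liam); (NULL, NULL)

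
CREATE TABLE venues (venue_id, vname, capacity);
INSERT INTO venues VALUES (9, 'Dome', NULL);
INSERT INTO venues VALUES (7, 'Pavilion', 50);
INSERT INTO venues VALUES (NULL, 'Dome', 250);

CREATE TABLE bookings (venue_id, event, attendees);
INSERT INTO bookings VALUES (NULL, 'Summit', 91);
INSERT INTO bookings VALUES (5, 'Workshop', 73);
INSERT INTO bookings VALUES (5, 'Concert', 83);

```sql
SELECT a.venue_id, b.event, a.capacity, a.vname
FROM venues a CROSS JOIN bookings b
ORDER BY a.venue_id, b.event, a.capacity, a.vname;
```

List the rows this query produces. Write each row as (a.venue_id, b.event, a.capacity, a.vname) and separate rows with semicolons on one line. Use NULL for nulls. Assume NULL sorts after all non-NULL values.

(7, Concert, 50, Pavilion); (7, Summit, 50, Pavilion); (7, Workshop, 50, Pavilion); (9, Concert, NULL, Dome); (9, Summit, NULL, Dome); (9, Workshop, NULL, Dome); (NULL, Concert, 250, Dome); (NULL, Summit, 250, Dome); (NULL, Workshop, 250, Dome)

CROSS JOIN pairs every row of `venues` with every row of `bookings`: 3 × 3 = 9 rows.
After projecting and ordering:
a.venue_id | b.event | a.capacity | a.vname
7 | Concert | 50 | Pavilion
7 | Summit | 50 | Pavilion
7 | Workshop | 50 | Pavilion
9 | Concert | NULL | Dome
9 | Summit | NULL | Dome
9 | Workshop | NULL | Dome
NULL | Concert | 250 | Dome
NULL | Summit | 250 | Dome
NULL | Workshop | 250 | Dome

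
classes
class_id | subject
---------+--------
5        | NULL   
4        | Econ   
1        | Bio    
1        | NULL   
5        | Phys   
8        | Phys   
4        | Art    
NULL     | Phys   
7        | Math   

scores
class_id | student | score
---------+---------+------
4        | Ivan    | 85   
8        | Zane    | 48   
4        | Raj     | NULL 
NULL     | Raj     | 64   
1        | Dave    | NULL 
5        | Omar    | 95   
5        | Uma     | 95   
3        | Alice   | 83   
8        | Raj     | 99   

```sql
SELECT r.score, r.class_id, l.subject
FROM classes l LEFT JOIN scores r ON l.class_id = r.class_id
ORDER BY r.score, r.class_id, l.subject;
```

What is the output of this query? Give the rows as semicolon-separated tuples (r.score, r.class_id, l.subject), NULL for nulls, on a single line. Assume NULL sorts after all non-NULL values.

LEFT JOIN keeps every row from `classes`; unmatched rows get NULL for `scores`'s columns.
Matching on l.class_id = r.class_id. A NULL in a compared column never satisfies the condition.
Matched pairs: 12; unmatched l rows kept: 2.

(48, 8, Phys); (85, 4, Art); (85, 4, Econ); (95, 5, Phys); (95, 5, Phys); (95, 5, NULL); (95, 5, NULL); (99, 8, Phys); (NULL, 1, Bio); (NULL, 1, NULL); (NULL, 4, Art); (NULL, 4, Econ); (NULL, NULL, Math); (NULL, NULL, Phys)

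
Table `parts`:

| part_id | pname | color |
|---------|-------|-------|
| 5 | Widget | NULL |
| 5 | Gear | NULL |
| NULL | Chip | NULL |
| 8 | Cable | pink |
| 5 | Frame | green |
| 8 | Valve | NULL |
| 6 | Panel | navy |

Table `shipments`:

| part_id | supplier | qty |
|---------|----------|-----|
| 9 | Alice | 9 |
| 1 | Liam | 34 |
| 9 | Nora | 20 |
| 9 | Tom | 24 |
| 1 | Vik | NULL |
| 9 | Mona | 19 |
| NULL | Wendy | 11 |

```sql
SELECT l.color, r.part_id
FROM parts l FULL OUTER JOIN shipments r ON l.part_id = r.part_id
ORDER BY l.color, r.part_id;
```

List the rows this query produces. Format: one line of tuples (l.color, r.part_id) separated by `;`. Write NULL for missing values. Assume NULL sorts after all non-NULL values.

(green, NULL); (navy, NULL); (pink, NULL); (NULL, 1); (NULL, 1); (NULL, 9); (NULL, 9); (NULL, 9); (NULL, 9); (NULL, NULL); (NULL, NULL); (NULL, NULL); (NULL, NULL); (NULL, NULL)

FULL OUTER JOIN keeps every row from both sides; unmatched rows get NULL for the other side's columns.
Matching on l.part_id = r.part_id. A NULL in a compared column never satisfies the condition.
Matched pairs: 0; unmatched l rows kept: 7; unmatched r rows kept: 7.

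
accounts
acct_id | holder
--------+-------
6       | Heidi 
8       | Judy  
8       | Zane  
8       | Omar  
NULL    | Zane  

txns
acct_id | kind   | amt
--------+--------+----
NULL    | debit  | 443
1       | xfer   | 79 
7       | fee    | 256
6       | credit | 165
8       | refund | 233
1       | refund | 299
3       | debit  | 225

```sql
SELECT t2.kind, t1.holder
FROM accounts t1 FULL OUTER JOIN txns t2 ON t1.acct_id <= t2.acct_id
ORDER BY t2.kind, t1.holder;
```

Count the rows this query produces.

FULL OUTER JOIN keeps every row from both sides; unmatched rows get NULL for the other side's columns.
Matching on t1.acct_id <= t2.acct_id. A NULL in a compared column never satisfies the condition.
- t1[0] acct_id=6 → 3 match(es) in t2 → 3 row(s).
- t1[1] acct_id=8 → 1 match(es) in t2 → 1 row(s).
- t1[2] acct_id=8 → 1 match(es) in t2 → 1 row(s).
- t1[3] acct_id=8 → 1 match(es) in t2 → 1 row(s).
- t1[4] acct_id=NULL → no match; kept with NULLs on the t2 side.
- 4 t2 row(s) had no t1 match → kept, t1 columns NULL.
Total: 6 matched + 5 padded = 11 rows.

11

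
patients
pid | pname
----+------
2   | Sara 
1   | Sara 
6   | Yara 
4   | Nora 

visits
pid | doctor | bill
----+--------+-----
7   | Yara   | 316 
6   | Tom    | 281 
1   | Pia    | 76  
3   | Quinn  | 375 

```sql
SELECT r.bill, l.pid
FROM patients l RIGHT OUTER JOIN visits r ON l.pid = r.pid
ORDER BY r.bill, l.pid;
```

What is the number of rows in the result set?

RIGHT JOIN keeps every row from `visits`; unmatched rows get NULL for `patients`'s columns.
Matching on l.pid = r.pid.
- l row (pid=2): no match.
- l row (pid=1): matches 1 r row(s) → 1 output row(s).
- l row (pid=6): matches 1 r row(s) → 1 output row(s).
- l row (pid=4): no match.
- plus 2 unmatched r row(s), each kept with NULL l columns.
Total: 2 matched + 2 padded = 4 rows.

4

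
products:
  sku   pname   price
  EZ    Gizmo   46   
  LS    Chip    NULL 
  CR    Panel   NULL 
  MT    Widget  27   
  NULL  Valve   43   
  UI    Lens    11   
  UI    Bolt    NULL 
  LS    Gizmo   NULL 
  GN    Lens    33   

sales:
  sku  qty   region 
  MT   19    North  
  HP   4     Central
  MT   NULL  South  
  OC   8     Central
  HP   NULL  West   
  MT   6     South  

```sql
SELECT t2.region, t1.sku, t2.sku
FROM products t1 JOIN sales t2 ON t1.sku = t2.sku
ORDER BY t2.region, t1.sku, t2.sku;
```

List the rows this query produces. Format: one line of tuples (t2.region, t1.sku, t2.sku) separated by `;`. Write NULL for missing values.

(North, MT, MT); (South, MT, MT); (South, MT, MT)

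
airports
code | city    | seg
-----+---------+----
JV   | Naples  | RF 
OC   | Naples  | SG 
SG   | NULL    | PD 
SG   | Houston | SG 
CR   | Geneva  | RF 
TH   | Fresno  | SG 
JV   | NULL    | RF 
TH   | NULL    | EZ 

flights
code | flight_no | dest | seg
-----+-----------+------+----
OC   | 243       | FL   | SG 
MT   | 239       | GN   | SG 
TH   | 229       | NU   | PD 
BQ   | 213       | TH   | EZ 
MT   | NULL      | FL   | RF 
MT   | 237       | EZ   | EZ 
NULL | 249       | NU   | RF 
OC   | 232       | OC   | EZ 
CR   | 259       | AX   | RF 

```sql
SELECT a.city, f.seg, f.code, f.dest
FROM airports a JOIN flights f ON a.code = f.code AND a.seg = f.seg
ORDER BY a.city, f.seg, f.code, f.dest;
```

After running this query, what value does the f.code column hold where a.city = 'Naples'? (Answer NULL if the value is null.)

INNER JOIN keeps only pairs where the ON condition holds.
Matching on a.code = f.code AND a.seg = f.seg. A NULL in a compared column never satisfies the condition.
- a[0] code=JV, seg=RF → no match; dropped.
- a[1] code=OC, seg=SG → 1 match(es) in f → 1 row(s).
- a[2] code=SG, seg=PD → no match; dropped.
- a[3] code=SG, seg=SG → no match; dropped.
- a[4] code=CR, seg=RF → 1 match(es) in f → 1 row(s).
- a[5] code=TH, seg=SG → no match; dropped.
- a[6] code=JV, seg=RF → no match; dropped.
- a[7] code=TH, seg=EZ → no match; dropped.

OC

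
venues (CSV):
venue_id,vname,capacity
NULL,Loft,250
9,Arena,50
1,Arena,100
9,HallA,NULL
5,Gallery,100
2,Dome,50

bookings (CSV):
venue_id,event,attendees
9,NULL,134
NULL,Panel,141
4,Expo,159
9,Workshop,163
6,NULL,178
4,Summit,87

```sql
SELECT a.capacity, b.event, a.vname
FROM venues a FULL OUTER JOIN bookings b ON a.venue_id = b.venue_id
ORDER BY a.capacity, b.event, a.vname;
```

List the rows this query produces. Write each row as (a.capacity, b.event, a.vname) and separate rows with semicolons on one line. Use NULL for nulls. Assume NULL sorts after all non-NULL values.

(50, Workshop, Arena); (50, NULL, Arena); (50, NULL, Dome); (100, NULL, Arena); (100, NULL, Gallery); (250, NULL, Loft); (NULL, Expo, NULL); (NULL, Panel, NULL); (NULL, Summit, NULL); (NULL, Workshop, HallA); (NULL, NULL, HallA); (NULL, NULL, NULL)

FULL OUTER JOIN keeps every row from both sides; unmatched rows get NULL for the other side's columns.
Matching on a.venue_id = b.venue_id. A NULL in a compared column never satisfies the condition.
Matched pairs: 4; unmatched a rows kept: 4; unmatched b rows kept: 4.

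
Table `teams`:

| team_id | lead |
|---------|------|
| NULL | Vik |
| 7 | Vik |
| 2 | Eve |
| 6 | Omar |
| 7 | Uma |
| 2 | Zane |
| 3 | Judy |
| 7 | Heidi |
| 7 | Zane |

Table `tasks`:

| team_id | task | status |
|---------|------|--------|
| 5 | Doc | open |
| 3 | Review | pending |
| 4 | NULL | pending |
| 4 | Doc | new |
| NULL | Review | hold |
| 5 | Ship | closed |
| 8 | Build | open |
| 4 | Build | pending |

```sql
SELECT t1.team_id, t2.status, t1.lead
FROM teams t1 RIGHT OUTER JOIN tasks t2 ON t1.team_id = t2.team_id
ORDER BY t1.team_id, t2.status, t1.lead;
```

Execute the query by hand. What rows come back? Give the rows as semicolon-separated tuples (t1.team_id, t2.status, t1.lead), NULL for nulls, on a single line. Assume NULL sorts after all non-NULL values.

RIGHT JOIN keeps every row from `tasks`; unmatched rows get NULL for `teams`'s columns.
Matching on t1.team_id = t2.team_id. A NULL in a compared column never satisfies the condition.
- t1 (team_id=NULL) has no partner in t2.
- t1 (team_id=7) has no partner in t2.
- t1 (team_id=2) has no partner in t2.
- t1 (team_id=6) has no partner in t2.
- t1 (team_id=7) has no partner in t2.
- t1 (team_id=2) has no partner in t2.
- t1 (team_id=3) pairs with 1 row(s) of t2.
- t1 (team_id=7) has no partner in t2.
- t1 (team_id=7) has no partner in t2.
- 7 t2 row(s) had no t1 match → kept, t1 columns NULL.
After projecting and ordering:
t1.team_id | t2.status | t1.lead
3 | pending | Judy
NULL | closed | NULL
NULL | hold | NULL
NULL | new | NULL
NULL | open | NULL
NULL | open | NULL
NULL | pending | NULL
NULL | pending | NULL

(3, pending, Judy); (NULL, closed, NULL); (NULL, hold, NULL); (NULL, new, NULL); (NULL, open, NULL); (NULL, open, NULL); (NULL, pending, NULL); (NULL, pending, NULL)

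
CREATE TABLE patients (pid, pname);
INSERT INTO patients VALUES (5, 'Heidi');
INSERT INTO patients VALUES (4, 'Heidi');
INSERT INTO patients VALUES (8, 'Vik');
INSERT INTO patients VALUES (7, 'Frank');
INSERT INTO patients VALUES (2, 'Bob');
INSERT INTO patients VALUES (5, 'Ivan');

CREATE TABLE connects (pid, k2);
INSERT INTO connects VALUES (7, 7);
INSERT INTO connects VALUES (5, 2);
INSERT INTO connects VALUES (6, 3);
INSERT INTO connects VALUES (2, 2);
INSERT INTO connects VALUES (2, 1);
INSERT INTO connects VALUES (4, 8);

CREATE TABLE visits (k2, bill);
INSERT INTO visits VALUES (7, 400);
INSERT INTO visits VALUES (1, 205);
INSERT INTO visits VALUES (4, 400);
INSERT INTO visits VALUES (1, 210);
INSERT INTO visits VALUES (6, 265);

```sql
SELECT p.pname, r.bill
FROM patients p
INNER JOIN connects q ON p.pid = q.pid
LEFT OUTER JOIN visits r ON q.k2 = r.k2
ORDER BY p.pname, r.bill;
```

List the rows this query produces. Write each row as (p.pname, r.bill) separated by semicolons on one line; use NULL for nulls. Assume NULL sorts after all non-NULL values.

(Bob, 205); (Bob, 210); (Bob, NULL); (Frank, 400); (Heidi, NULL); (Heidi, NULL); (Ivan, NULL)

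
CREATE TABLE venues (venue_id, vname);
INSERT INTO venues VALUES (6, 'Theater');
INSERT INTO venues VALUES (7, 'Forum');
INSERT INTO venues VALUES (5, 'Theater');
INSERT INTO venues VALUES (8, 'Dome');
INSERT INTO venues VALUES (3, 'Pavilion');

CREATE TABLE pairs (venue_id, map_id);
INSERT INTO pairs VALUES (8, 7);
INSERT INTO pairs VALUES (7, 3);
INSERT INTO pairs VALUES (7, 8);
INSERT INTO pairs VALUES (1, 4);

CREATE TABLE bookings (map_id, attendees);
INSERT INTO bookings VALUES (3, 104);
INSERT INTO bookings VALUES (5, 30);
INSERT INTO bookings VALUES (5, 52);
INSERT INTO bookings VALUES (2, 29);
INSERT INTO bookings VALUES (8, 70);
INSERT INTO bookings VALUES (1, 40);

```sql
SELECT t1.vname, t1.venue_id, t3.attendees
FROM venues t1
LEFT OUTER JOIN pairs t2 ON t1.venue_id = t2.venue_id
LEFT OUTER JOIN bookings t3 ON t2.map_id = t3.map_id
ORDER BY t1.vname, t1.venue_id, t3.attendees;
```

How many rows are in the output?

6

Evaluate left to right. First `venues t1 LEFT JOIN pairs t2` on venue_id: 6 row(s).
Then LEFT JOIN `bookings t3` on map_id: each of those 6 rows is kept; rows whose t2.map_id has no match in t3 get NULL for t3's columns.
Result: 6 row(s).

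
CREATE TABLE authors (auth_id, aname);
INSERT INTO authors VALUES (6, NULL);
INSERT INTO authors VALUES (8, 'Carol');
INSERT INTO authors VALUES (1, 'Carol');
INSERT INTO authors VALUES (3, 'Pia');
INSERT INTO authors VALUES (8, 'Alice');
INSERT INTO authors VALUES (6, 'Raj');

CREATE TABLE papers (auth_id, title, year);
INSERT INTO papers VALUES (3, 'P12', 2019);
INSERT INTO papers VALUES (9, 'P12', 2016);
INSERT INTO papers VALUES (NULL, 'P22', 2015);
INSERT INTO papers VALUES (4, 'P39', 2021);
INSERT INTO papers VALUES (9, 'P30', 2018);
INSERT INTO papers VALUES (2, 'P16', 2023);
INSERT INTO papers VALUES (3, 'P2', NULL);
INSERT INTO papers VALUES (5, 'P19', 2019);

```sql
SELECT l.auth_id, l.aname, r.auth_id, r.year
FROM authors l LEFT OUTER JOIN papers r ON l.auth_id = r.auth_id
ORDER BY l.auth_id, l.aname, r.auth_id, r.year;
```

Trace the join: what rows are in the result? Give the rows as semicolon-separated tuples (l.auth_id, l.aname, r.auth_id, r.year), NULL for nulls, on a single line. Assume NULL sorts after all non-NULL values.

LEFT JOIN keeps every row from `authors`; unmatched rows get NULL for `papers`'s columns.
Matching on l.auth_id = r.auth_id. A NULL in a compared column never satisfies the condition.
- l[0] auth_id=6 → no match; kept with NULLs on the r side.
- l[1] auth_id=8 → no match; kept with NULLs on the r side.
- l[2] auth_id=1 → no match; kept with NULLs on the r side.
- l[3] auth_id=3 → 2 match(es) in r → 2 row(s).
- l[4] auth_id=8 → no match; kept with NULLs on the r side.
- l[5] auth_id=6 → no match; kept with NULLs on the r side.
After projecting and ordering:
l.auth_id | l.aname | r.auth_id | r.year
1 | Carol | NULL | NULL
3 | Pia | 3 | 2019
3 | Pia | 3 | NULL
6 | Raj | NULL | NULL
6 | NULL | NULL | NULL
8 | Alice | NULL | NULL
8 | Carol | NULL | NULL

(1, Carol, NULL, NULL); (3, Pia, 3, 2019); (3, Pia, 3, NULL); (6, Raj, NULL, NULL); (6, NULL, NULL, NULL); (8, Alice, NULL, NULL); (8, Carol, NULL, NULL)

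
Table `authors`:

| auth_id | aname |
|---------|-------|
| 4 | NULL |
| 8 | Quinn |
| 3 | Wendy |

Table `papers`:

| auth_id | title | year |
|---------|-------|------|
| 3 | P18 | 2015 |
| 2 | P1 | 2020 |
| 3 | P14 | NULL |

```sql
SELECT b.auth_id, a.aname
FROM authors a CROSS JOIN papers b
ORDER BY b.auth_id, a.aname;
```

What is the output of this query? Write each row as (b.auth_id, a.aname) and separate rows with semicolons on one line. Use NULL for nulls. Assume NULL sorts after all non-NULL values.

(2, Quinn); (2, Wendy); (2, NULL); (3, Quinn); (3, Quinn); (3, Wendy); (3, Wendy); (3, NULL); (3, NULL)

CROSS JOIN pairs every row of `authors` with every row of `papers`: 3 × 3 = 9 rows.
After projecting and ordering:
b.auth_id | a.aname
2 | Quinn
2 | Wendy
2 | NULL
3 | Quinn
3 | Quinn
3 | Wendy
3 | Wendy
3 | NULL
3 | NULL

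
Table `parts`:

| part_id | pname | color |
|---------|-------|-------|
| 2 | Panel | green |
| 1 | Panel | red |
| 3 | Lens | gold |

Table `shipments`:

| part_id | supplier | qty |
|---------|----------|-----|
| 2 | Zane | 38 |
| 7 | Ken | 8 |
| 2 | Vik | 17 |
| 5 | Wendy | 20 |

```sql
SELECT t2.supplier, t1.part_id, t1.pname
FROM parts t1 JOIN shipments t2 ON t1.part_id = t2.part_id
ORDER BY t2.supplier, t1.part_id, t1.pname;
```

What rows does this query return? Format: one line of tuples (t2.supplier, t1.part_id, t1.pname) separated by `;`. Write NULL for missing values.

INNER JOIN keeps only pairs where the ON condition holds.
Matching on t1.part_id = t2.part_id.
- t1[0] part_id=2 → 2 match(es) in t2 → 2 row(s).
- t1[1] part_id=1 → no match; dropped.
- t1[2] part_id=3 → no match; dropped.
After projecting and ordering:
t2.supplier | t1.part_id | t1.pname
Vik | 2 | Panel
Zane | 2 | Panel

(Vik, 2, Panel); (Zane, 2, Panel)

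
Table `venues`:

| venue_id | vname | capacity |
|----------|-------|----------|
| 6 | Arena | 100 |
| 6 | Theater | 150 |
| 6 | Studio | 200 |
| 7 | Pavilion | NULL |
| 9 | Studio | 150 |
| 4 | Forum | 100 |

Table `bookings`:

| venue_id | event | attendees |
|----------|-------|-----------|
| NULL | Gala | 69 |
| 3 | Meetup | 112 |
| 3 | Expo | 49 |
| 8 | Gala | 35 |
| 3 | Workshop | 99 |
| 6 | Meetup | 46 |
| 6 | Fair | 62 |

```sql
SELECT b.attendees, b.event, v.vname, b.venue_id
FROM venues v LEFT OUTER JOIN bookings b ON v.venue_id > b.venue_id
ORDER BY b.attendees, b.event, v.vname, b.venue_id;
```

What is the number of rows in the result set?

23

LEFT JOIN keeps every row from `venues`; unmatched rows get NULL for `bookings`'s columns.
Matching on v.venue_id > b.venue_id. A NULL in a compared column never satisfies the condition.
- v[0] venue_id=6 → 3 match(es) in b → 3 row(s).
- v[1] venue_id=6 → 3 match(es) in b → 3 row(s).
- v[2] venue_id=6 → 3 match(es) in b → 3 row(s).
- v[3] venue_id=7 → 5 match(es) in b → 5 row(s).
- v[4] venue_id=9 → 6 match(es) in b → 6 row(s).
- v[5] venue_id=4 → 3 match(es) in b → 3 row(s).
Total: 23 rows.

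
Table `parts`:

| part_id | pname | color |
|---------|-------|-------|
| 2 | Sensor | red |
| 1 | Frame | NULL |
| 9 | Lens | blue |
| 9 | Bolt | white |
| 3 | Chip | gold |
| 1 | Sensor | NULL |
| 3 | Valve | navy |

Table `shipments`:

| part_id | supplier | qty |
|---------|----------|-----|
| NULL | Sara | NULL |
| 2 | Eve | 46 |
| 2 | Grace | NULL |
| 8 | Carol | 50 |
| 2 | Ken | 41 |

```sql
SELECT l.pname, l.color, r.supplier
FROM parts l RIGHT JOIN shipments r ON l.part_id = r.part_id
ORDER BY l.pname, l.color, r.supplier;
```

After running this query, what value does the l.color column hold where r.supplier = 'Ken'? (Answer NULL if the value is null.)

red

RIGHT JOIN keeps every row from `shipments`; unmatched rows get NULL for `parts`'s columns.
Matching on l.part_id = r.part_id. A NULL in a compared column never satisfies the condition.
Matched pairs: 3; unmatched r rows kept: 2.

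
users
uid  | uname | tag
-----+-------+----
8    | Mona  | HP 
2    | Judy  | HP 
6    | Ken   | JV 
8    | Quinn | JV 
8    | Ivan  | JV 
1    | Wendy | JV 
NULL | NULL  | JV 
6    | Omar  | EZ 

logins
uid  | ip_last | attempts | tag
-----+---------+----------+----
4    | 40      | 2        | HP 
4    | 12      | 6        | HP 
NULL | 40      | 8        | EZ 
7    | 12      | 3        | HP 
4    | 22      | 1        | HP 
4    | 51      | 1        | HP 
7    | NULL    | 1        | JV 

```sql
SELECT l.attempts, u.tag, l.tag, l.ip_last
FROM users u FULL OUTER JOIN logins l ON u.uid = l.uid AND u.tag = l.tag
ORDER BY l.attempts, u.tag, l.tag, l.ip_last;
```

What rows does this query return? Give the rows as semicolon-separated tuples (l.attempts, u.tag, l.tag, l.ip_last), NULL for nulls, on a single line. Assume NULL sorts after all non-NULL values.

FULL OUTER JOIN keeps every row from both sides; unmatched rows get NULL for the other side's columns.
Matching on u.uid = l.uid AND u.tag = l.tag. A NULL in a compared column never satisfies the condition.
- u[0] uid=8, tag=HP → no match; kept with NULLs on the l side.
- u[1] uid=2, tag=HP → no match; kept with NULLs on the l side.
- u[2] uid=6, tag=JV → no match; kept with NULLs on the l side.
- u[3] uid=8, tag=JV → no match; kept with NULLs on the l side.
- u[4] uid=8, tag=JV → no match; kept with NULLs on the l side.
- u[5] uid=1, tag=JV → no match; kept with NULLs on the l side.
- u[6] uid=NULL, tag=JV → no match; kept with NULLs on the l side.
- u[7] uid=6, tag=EZ → no match; kept with NULLs on the l side.
- 7 row(s) from l found no u partner → padded with NULL.

(1, NULL, HP, 22); (1, NULL, HP, 51); (1, NULL, JV, NULL); (2, NULL, HP, 40); (3, NULL, HP, 12); (6, NULL, HP, 12); (8, NULL, EZ, 40); (NULL, EZ, NULL, NULL); (NULL, HP, NULL, NULL); (NULL, HP, NULL, NULL); (NULL, JV, NULL, NULL); (NULL, JV, NULL, NULL); (NULL, JV, NULL, NULL); (NULL, JV, NULL, NULL); (NULL, JV, NULL, NULL)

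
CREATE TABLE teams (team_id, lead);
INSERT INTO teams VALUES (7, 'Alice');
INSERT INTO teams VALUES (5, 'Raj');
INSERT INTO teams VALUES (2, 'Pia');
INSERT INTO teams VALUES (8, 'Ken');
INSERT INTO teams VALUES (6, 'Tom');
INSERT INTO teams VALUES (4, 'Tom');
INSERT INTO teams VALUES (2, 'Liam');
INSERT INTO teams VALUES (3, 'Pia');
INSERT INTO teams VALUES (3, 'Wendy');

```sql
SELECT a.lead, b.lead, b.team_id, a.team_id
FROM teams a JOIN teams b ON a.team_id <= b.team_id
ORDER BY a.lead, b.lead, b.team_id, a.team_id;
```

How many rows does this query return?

47

INNER JOIN keeps only pairs where the ON condition holds.
Matching on a.team_id <= b.team_id.
- a[0] team_id=7 → 2 match(es) in b → 2 row(s).
- a[1] team_id=5 → 4 match(es) in b → 4 row(s).
- a[2] team_id=2 → 9 match(es) in b → 9 row(s).
- a[3] team_id=8 → 1 match(es) in b → 1 row(s).
- a[4] team_id=6 → 3 match(es) in b → 3 row(s).
- a[5] team_id=4 → 5 match(es) in b → 5 row(s).
- a[6] team_id=2 → 9 match(es) in b → 9 row(s).
- a[7] team_id=3 → 7 match(es) in b → 7 row(s).
- a[8] team_id=3 → 7 match(es) in b → 7 row(s).
Total: 47 rows.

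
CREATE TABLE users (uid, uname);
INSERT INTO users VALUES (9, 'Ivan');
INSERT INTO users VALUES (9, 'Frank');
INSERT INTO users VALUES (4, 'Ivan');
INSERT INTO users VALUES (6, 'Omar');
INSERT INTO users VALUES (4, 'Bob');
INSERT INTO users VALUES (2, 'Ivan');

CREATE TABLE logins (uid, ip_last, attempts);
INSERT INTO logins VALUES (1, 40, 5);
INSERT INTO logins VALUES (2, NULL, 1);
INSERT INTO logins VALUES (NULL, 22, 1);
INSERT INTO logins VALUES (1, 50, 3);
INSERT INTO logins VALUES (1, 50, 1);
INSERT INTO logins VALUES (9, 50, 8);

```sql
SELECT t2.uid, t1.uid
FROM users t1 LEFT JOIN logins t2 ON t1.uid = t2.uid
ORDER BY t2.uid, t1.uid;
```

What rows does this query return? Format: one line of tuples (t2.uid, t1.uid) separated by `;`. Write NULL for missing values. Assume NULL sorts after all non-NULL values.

(2, 2); (9, 9); (9, 9); (NULL, 4); (NULL, 4); (NULL, 6)

LEFT JOIN keeps every row from `users`; unmatched rows get NULL for `logins`'s columns.
Matching on t1.uid = t2.uid. A NULL in a compared column never satisfies the condition.
- uid=9: 1 matching t2 row(s), so 1 row(s) emitted.
- uid=9: 1 matching t2 row(s), so 1 row(s) emitted.
- uid=4: no t2 row matches, row kept with t2 columns NULL.
- uid=6: no t2 row matches, row kept with t2 columns NULL.
- uid=4: no t2 row matches, row kept with t2 columns NULL.
- uid=2: 1 matching t2 row(s), so 1 row(s) emitted.
After projecting and ordering:
t2.uid | t1.uid
2 | 2
9 | 9
9 | 9
NULL | 4
NULL | 4
NULL | 6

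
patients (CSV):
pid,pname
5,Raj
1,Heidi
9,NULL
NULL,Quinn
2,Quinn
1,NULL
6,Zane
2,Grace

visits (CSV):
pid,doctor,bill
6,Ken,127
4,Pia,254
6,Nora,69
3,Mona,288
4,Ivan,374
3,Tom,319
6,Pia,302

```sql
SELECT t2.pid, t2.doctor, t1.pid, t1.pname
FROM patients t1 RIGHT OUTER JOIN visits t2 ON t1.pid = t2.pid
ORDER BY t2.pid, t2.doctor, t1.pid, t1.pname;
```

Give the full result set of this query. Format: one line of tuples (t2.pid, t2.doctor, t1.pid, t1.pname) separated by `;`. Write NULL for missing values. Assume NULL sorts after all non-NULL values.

RIGHT JOIN keeps every row from `visits`; unmatched rows get NULL for `patients`'s columns.
Matching on t1.pid = t2.pid. A NULL in a compared column never satisfies the condition.
- t1 row (pid=5): no match.
- t1 row (pid=1): no match.
- t1 row (pid=9): no match.
- t1 row (pid=NULL): no match.
- t1 row (pid=2): no match.
- t1 row (pid=1): no match.
- t1 row (pid=6): matches 3 t2 row(s) → 3 output row(s).
- t1 row (pid=2): no match.
- 4 row(s) from t2 found no t1 partner → padded with NULL.
After projecting and ordering:
t2.pid | t2.doctor | t1.pid | t1.pname
3 | Mona | NULL | NULL
3 | Tom | NULL | NULL
4 | Ivan | NULL | NULL
4 | Pia | NULL | NULL
6 | Ken | 6 | Zane
6 | Nora | 6 | Zane
6 | Pia | 6 | Zane

(3, Mona, NULL, NULL); (3, Tom, NULL, NULL); (4, Ivan, NULL, NULL); (4, Pia, NULL, NULL); (6, Ken, 6, Zane); (6, Nora, 6, Zane); (6, Pia, 6, Zane)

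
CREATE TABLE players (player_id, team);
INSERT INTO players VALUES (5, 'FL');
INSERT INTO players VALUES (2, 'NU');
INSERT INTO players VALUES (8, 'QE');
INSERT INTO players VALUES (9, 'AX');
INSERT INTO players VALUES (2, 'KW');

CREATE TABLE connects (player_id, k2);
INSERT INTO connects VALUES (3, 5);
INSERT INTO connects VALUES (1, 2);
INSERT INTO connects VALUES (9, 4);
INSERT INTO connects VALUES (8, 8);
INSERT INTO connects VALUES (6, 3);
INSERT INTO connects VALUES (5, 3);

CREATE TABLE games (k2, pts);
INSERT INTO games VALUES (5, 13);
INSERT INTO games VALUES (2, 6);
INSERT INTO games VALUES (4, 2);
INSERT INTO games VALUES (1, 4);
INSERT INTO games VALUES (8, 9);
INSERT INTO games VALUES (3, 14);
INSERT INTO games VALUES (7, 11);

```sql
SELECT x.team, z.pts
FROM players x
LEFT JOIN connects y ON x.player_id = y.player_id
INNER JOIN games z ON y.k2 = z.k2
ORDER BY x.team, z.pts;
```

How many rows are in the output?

3

Evaluate left to right. First `players x LEFT JOIN connects y` on player_id: 5 row(s).
Then INNER JOIN `games z` on k2: keep only rows whose y.k2 appears in z.
Result: 3 row(s).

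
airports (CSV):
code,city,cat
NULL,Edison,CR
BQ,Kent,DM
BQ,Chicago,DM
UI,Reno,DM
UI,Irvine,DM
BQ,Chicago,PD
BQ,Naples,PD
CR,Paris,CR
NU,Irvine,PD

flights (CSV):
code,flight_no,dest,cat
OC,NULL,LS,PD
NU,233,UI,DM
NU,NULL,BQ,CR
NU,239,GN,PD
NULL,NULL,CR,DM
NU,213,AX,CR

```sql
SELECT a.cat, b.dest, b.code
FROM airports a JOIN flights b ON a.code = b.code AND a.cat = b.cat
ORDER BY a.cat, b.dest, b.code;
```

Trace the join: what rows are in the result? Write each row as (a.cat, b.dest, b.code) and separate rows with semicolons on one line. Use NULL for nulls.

(PD, GN, NU)

INNER JOIN keeps only pairs where the ON condition holds.
Matching on a.code = b.code AND a.cat = b.cat. A NULL in a compared column never satisfies the condition.
- a (code=NULL, cat=CR) has no partner → excluded.
- a (code=BQ, cat=DM) has no partner → excluded.
- a (code=BQ, cat=DM) has no partner → excluded.
- a (code=UI, cat=DM) has no partner → excluded.
- a (code=UI, cat=DM) has no partner → excluded.
- a (code=BQ, cat=PD) has no partner → excluded.
- a (code=BQ, cat=PD) has no partner → excluded.
- a (code=CR, cat=CR) has no partner → excluded.
- a (code=NU, cat=PD) pairs with 1 row(s) of b.
After projecting and ordering:
a.cat | b.dest | b.code
PD | GN | NU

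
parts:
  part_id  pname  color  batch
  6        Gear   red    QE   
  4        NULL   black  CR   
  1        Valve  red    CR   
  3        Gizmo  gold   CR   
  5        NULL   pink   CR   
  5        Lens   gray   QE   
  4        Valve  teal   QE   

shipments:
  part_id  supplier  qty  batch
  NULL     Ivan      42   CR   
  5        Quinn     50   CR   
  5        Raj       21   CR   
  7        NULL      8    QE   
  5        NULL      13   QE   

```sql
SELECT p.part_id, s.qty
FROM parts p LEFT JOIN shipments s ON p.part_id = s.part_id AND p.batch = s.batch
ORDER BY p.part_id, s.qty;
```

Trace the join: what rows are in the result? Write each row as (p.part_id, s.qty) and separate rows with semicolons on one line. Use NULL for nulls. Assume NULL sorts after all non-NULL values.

LEFT JOIN keeps every row from `parts`; unmatched rows get NULL for `shipments`'s columns.
Matching on p.part_id = s.part_id AND p.batch = s.batch. A NULL in a compared column never satisfies the condition.
Matched pairs: 3; unmatched p rows kept: 5.

(1, NULL); (3, NULL); (4, NULL); (4, NULL); (5, 13); (5, 21); (5, 50); (6, NULL)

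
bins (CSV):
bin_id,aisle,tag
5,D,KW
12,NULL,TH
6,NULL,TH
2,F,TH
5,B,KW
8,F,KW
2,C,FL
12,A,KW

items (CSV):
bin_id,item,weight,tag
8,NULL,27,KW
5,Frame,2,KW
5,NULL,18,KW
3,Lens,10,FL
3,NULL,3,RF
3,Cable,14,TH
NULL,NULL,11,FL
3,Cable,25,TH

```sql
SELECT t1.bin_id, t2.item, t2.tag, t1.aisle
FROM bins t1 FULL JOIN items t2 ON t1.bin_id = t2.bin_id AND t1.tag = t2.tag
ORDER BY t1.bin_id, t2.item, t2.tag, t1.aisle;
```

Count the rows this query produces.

FULL OUTER JOIN keeps every row from both sides; unmatched rows get NULL for the other side's columns.
Matching on t1.bin_id = t2.bin_id AND t1.tag = t2.tag. A NULL in a compared column never satisfies the condition.
Matched pairs: 5; unmatched t1 rows kept: 5; unmatched t2 rows kept: 5.
Total: 5 matched + 10 padded = 15 rows.

15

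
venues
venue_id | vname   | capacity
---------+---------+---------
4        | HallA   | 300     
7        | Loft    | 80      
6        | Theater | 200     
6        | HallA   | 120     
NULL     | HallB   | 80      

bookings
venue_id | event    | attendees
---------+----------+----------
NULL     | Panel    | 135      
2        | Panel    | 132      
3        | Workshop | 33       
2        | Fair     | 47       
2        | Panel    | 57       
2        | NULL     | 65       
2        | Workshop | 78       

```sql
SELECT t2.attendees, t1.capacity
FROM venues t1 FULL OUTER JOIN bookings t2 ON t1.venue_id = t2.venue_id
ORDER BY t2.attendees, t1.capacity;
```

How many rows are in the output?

FULL OUTER JOIN keeps every row from both sides; unmatched rows get NULL for the other side's columns.
Matching on t1.venue_id = t2.venue_id. A NULL in a compared column never satisfies the condition.
- t1 row (venue_id=4): no match → kept, t2 columns NULL.
- t1 row (venue_id=7): no match → kept, t2 columns NULL.
- t1 row (venue_id=6): no match → kept, t2 columns NULL.
- t1 row (venue_id=6): no match → kept, t2 columns NULL.
- t1 row (venue_id=NULL): no match → kept, t2 columns NULL.
- 7 t2 row(s) had no t1 match → kept, t1 columns NULL.
Total: 0 matched + 12 padded = 12 rows.

12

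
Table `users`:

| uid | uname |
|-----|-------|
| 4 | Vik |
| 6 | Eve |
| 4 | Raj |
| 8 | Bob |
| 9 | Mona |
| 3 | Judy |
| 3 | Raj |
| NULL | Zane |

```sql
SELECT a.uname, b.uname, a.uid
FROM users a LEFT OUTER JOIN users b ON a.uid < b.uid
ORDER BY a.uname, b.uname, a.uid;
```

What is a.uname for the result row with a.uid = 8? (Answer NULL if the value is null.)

LEFT JOIN keeps every row from `users a`; unmatched rows get NULL for `users b`'s columns.
Matching on a.uid < b.uid. A NULL in a compared column never satisfies the condition.
Matched pairs: 19; unmatched a rows kept: 2.

Bob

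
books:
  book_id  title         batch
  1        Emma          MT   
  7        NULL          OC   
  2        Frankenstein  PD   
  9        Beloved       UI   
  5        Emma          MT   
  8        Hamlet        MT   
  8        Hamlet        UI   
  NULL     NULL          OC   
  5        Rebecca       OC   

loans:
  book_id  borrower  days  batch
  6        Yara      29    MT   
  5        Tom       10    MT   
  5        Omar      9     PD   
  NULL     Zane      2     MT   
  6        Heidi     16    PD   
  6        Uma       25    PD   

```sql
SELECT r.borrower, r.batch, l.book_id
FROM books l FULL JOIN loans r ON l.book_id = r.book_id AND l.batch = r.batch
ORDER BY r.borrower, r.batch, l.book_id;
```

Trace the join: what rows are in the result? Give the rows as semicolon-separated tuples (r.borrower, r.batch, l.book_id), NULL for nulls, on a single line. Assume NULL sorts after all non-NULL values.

(Heidi, PD, NULL); (Omar, PD, NULL); (Tom, MT, 5); (Uma, PD, NULL); (Yara, MT, NULL); (Zane, MT, NULL); (NULL, NULL, 1); (NULL, NULL, 2); (NULL, NULL, 5); (NULL, NULL, 7); (NULL, NULL, 8); (NULL, NULL, 8); (NULL, NULL, 9); (NULL, NULL, NULL)

FULL OUTER JOIN keeps every row from both sides; unmatched rows get NULL for the other side's columns.
Matching on l.book_id = r.book_id AND l.batch = r.batch. A NULL in a compared column never satisfies the condition.
- book_id=1, batch=MT: no r row matches, row kept with r columns NULL.
- book_id=7, batch=OC: no r row matches, row kept with r columns NULL.
- book_id=2, batch=PD: no r row matches, row kept with r columns NULL.
- book_id=9, batch=UI: no r row matches, row kept with r columns NULL.
- book_id=5, batch=MT: 1 matching r row(s), so 1 row(s) emitted.
- book_id=8, batch=MT: no r row matches, row kept with r columns NULL.
- book_id=8, batch=UI: no r row matches, row kept with r columns NULL.
- book_id=NULL, batch=OC: no r row matches, row kept with r columns NULL.
- book_id=5, batch=OC: no r row matches, row kept with r columns NULL.
- 5 r row(s) had no l match → kept, l columns NULL.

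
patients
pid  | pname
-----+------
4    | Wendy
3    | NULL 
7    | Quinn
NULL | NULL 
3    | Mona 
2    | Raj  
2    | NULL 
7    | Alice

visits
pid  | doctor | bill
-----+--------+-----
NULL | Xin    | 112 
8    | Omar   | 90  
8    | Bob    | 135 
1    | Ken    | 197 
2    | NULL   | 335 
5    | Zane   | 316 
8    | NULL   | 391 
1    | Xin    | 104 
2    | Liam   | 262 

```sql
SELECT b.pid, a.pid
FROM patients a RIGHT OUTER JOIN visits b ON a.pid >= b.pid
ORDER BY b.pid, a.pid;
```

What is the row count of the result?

RIGHT JOIN keeps every row from `visits`; unmatched rows get NULL for `patients`'s columns.
Matching on a.pid >= b.pid. A NULL in a compared column never satisfies the condition.
- a[0] pid=4 → 4 match(es) in b → 4 row(s).
- a[1] pid=3 → 4 match(es) in b → 4 row(s).
- a[2] pid=7 → 5 match(es) in b → 5 row(s).
- a[3] pid=NULL → no match.
- a[4] pid=3 → 4 match(es) in b → 4 row(s).
- a[5] pid=2 → 4 match(es) in b → 4 row(s).
- a[6] pid=2 → 4 match(es) in b → 4 row(s).
- a[7] pid=7 → 5 match(es) in b → 5 row(s).
- plus 4 unmatched b row(s), each kept with NULL a columns.
Total: 30 matched + 4 padded = 34 rows.

34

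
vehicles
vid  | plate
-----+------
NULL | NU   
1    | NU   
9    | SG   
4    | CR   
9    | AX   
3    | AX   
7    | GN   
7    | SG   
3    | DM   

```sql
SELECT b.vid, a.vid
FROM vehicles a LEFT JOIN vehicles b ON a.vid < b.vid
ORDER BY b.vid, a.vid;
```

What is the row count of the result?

28

LEFT JOIN keeps every row from `vehicles a`; unmatched rows get NULL for `vehicles b`'s columns.
Matching on a.vid < b.vid. A NULL in a compared column never satisfies the condition.
- vid=NULL: no b row matches, row kept with b columns NULL.
- vid=1: 7 matching b row(s), so 7 row(s) emitted.
- vid=9: no b row matches, row kept with b columns NULL.
- vid=4: 4 matching b row(s), so 4 row(s) emitted.
- vid=9: no b row matches, row kept with b columns NULL.
- vid=3: 5 matching b row(s), so 5 row(s) emitted.
- vid=7: 2 matching b row(s), so 2 row(s) emitted.
- vid=7: 2 matching b row(s), so 2 row(s) emitted.
- vid=3: 5 matching b row(s), so 5 row(s) emitted.
Total: 25 matched + 3 padded = 28 rows.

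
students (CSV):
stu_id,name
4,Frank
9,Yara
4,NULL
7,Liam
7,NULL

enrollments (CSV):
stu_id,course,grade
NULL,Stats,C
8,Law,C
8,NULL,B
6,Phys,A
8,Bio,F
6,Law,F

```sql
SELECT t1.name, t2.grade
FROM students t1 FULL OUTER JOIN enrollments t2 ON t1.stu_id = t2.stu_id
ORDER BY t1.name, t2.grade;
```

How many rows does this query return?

FULL OUTER JOIN keeps every row from both sides; unmatched rows get NULL for the other side's columns.
Matching on t1.stu_id = t2.stu_id. A NULL in a compared column never satisfies the condition.
- t1 (stu_id=4) has no partner → padded with NULL.
- t1 (stu_id=9) has no partner → padded with NULL.
- t1 (stu_id=4) has no partner → padded with NULL.
- t1 (stu_id=7) has no partner → padded with NULL.
- t1 (stu_id=7) has no partner → padded with NULL.
- plus 6 unmatched t2 row(s), each kept with NULL t1 columns.
Total: 0 matched + 11 padded = 11 rows.

11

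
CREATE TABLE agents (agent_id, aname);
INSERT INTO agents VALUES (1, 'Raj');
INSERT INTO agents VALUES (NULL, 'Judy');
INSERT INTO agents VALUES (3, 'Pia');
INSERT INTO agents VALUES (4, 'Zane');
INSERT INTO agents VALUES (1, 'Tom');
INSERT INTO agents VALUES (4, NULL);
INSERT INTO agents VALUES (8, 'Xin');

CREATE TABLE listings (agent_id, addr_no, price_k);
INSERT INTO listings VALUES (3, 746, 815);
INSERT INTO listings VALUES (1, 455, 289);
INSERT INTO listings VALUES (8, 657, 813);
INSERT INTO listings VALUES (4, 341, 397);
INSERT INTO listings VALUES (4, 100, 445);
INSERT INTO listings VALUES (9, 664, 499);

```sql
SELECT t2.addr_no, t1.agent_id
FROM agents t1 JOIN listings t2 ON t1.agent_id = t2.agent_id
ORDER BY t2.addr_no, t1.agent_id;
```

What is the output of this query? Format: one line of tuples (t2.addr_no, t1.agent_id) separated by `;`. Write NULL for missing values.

(100, 4); (100, 4); (341, 4); (341, 4); (455, 1); (455, 1); (657, 8); (746, 3)

INNER JOIN keeps only pairs where the ON condition holds.
Matching on t1.agent_id = t2.agent_id. A NULL in a compared column never satisfies the condition.
- t1 row (agent_id=1): matches 1 t2 row(s) → 1 output row(s).
- t1 row (agent_id=NULL): no match → dropped.
- t1 row (agent_id=3): matches 1 t2 row(s) → 1 output row(s).
- t1 row (agent_id=4): matches 2 t2 row(s) → 2 output row(s).
- t1 row (agent_id=1): matches 1 t2 row(s) → 1 output row(s).
- t1 row (agent_id=4): matches 2 t2 row(s) → 2 output row(s).
- t1 row (agent_id=8): matches 1 t2 row(s) → 1 output row(s).
After projecting and ordering:
t2.addr_no | t1.agent_id
100 | 4
100 | 4
341 | 4
341 | 4
455 | 1
455 | 1
657 | 8
746 | 3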